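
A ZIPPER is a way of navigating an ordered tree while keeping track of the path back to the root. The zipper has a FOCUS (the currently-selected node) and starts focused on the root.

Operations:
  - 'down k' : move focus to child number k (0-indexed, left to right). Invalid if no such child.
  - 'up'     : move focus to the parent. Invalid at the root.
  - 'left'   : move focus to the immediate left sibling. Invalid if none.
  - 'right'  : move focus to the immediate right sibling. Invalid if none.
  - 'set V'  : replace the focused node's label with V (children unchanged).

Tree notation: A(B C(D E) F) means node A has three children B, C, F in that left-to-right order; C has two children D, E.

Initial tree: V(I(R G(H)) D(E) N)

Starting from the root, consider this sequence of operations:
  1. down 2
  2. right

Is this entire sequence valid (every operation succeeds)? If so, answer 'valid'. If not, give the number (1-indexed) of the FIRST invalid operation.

Step 1 (down 2): focus=N path=2 depth=1 children=[] left=['I', 'D'] right=[] parent=V
Step 2 (right): INVALID

Answer: 2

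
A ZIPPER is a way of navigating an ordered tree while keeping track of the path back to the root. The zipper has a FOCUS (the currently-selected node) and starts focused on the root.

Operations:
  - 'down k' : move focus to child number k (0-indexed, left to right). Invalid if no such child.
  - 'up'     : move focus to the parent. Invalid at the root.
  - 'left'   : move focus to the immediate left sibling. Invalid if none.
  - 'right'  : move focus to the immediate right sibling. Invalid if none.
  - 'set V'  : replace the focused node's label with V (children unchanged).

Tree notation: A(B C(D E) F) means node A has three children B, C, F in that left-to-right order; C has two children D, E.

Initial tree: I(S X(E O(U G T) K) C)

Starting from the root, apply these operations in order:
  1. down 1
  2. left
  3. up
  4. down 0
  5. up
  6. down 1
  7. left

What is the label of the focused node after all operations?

Answer: S

Derivation:
Step 1 (down 1): focus=X path=1 depth=1 children=['E', 'O', 'K'] left=['S'] right=['C'] parent=I
Step 2 (left): focus=S path=0 depth=1 children=[] left=[] right=['X', 'C'] parent=I
Step 3 (up): focus=I path=root depth=0 children=['S', 'X', 'C'] (at root)
Step 4 (down 0): focus=S path=0 depth=1 children=[] left=[] right=['X', 'C'] parent=I
Step 5 (up): focus=I path=root depth=0 children=['S', 'X', 'C'] (at root)
Step 6 (down 1): focus=X path=1 depth=1 children=['E', 'O', 'K'] left=['S'] right=['C'] parent=I
Step 7 (left): focus=S path=0 depth=1 children=[] left=[] right=['X', 'C'] parent=I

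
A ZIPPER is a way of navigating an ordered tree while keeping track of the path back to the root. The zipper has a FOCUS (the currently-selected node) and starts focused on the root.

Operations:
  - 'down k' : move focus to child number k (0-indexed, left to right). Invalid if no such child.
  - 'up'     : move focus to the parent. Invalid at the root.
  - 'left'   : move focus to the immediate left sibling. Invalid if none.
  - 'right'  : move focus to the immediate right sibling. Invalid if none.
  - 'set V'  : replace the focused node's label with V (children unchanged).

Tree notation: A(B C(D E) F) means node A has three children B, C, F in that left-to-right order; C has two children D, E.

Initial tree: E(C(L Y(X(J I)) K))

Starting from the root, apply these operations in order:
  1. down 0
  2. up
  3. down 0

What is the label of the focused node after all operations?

Answer: C

Derivation:
Step 1 (down 0): focus=C path=0 depth=1 children=['L', 'Y', 'K'] left=[] right=[] parent=E
Step 2 (up): focus=E path=root depth=0 children=['C'] (at root)
Step 3 (down 0): focus=C path=0 depth=1 children=['L', 'Y', 'K'] left=[] right=[] parent=E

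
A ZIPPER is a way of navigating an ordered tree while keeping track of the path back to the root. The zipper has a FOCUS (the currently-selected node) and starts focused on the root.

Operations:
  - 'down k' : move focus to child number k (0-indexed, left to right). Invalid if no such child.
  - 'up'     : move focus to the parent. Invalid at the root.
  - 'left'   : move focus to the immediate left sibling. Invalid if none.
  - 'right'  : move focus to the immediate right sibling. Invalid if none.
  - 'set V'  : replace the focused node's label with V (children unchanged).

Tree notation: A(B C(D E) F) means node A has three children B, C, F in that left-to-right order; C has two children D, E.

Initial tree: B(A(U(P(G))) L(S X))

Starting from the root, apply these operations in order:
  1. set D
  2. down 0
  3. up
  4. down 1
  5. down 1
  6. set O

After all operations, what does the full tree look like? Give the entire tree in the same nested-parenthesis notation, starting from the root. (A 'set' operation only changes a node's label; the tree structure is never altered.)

Answer: D(A(U(P(G))) L(S O))

Derivation:
Step 1 (set D): focus=D path=root depth=0 children=['A', 'L'] (at root)
Step 2 (down 0): focus=A path=0 depth=1 children=['U'] left=[] right=['L'] parent=D
Step 3 (up): focus=D path=root depth=0 children=['A', 'L'] (at root)
Step 4 (down 1): focus=L path=1 depth=1 children=['S', 'X'] left=['A'] right=[] parent=D
Step 5 (down 1): focus=X path=1/1 depth=2 children=[] left=['S'] right=[] parent=L
Step 6 (set O): focus=O path=1/1 depth=2 children=[] left=['S'] right=[] parent=L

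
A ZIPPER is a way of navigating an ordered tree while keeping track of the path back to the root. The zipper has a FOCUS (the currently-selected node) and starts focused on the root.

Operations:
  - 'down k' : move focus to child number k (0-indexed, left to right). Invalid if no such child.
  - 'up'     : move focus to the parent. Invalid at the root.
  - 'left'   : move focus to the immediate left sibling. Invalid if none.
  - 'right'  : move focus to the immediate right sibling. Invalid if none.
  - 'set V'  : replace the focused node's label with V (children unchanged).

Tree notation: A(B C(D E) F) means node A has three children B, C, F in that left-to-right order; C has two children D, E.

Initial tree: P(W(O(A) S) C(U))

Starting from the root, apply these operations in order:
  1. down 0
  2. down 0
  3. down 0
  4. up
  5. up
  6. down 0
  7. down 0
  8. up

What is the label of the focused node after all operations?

Step 1 (down 0): focus=W path=0 depth=1 children=['O', 'S'] left=[] right=['C'] parent=P
Step 2 (down 0): focus=O path=0/0 depth=2 children=['A'] left=[] right=['S'] parent=W
Step 3 (down 0): focus=A path=0/0/0 depth=3 children=[] left=[] right=[] parent=O
Step 4 (up): focus=O path=0/0 depth=2 children=['A'] left=[] right=['S'] parent=W
Step 5 (up): focus=W path=0 depth=1 children=['O', 'S'] left=[] right=['C'] parent=P
Step 6 (down 0): focus=O path=0/0 depth=2 children=['A'] left=[] right=['S'] parent=W
Step 7 (down 0): focus=A path=0/0/0 depth=3 children=[] left=[] right=[] parent=O
Step 8 (up): focus=O path=0/0 depth=2 children=['A'] left=[] right=['S'] parent=W

Answer: O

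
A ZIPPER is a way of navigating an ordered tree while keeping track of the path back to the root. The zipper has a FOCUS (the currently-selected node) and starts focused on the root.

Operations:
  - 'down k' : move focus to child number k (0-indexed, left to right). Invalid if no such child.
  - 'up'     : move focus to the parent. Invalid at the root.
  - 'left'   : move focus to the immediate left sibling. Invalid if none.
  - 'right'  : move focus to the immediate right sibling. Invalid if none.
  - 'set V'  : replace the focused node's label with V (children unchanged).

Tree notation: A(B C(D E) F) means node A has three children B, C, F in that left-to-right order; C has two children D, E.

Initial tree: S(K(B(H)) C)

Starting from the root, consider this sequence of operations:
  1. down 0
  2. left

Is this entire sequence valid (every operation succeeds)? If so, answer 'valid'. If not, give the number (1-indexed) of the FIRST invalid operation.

Step 1 (down 0): focus=K path=0 depth=1 children=['B'] left=[] right=['C'] parent=S
Step 2 (left): INVALID

Answer: 2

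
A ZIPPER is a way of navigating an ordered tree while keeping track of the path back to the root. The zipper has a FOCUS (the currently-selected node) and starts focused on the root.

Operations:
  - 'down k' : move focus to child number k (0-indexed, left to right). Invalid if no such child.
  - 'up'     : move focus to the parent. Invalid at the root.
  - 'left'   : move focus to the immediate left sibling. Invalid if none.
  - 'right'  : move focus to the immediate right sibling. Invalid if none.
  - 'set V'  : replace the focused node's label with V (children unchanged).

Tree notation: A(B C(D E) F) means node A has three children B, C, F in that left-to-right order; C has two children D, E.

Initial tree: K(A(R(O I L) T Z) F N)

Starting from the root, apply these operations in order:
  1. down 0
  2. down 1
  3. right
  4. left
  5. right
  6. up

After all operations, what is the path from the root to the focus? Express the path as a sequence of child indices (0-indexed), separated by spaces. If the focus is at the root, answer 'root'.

Step 1 (down 0): focus=A path=0 depth=1 children=['R', 'T', 'Z'] left=[] right=['F', 'N'] parent=K
Step 2 (down 1): focus=T path=0/1 depth=2 children=[] left=['R'] right=['Z'] parent=A
Step 3 (right): focus=Z path=0/2 depth=2 children=[] left=['R', 'T'] right=[] parent=A
Step 4 (left): focus=T path=0/1 depth=2 children=[] left=['R'] right=['Z'] parent=A
Step 5 (right): focus=Z path=0/2 depth=2 children=[] left=['R', 'T'] right=[] parent=A
Step 6 (up): focus=A path=0 depth=1 children=['R', 'T', 'Z'] left=[] right=['F', 'N'] parent=K

Answer: 0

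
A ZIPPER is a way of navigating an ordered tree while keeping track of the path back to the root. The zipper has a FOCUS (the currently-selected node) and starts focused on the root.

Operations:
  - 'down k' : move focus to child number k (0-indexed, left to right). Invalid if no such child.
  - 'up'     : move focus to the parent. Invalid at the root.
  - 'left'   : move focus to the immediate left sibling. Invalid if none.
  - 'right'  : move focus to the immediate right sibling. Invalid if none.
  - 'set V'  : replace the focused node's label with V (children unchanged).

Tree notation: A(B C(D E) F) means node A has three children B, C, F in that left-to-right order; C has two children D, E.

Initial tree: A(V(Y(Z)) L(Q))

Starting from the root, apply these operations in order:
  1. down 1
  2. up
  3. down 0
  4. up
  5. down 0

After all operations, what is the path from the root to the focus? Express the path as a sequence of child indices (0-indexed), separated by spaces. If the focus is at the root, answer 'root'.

Answer: 0

Derivation:
Step 1 (down 1): focus=L path=1 depth=1 children=['Q'] left=['V'] right=[] parent=A
Step 2 (up): focus=A path=root depth=0 children=['V', 'L'] (at root)
Step 3 (down 0): focus=V path=0 depth=1 children=['Y'] left=[] right=['L'] parent=A
Step 4 (up): focus=A path=root depth=0 children=['V', 'L'] (at root)
Step 5 (down 0): focus=V path=0 depth=1 children=['Y'] left=[] right=['L'] parent=A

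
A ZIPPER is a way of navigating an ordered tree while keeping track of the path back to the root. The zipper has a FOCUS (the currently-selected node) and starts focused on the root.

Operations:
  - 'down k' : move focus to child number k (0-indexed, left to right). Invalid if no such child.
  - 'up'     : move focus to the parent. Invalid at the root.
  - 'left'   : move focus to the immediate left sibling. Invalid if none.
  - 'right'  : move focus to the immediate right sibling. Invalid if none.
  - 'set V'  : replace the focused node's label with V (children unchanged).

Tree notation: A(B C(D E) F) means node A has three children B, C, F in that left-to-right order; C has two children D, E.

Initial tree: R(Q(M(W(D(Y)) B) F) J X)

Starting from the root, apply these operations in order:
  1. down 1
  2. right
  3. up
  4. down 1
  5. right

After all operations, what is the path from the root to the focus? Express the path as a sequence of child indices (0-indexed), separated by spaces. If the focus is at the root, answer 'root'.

Step 1 (down 1): focus=J path=1 depth=1 children=[] left=['Q'] right=['X'] parent=R
Step 2 (right): focus=X path=2 depth=1 children=[] left=['Q', 'J'] right=[] parent=R
Step 3 (up): focus=R path=root depth=0 children=['Q', 'J', 'X'] (at root)
Step 4 (down 1): focus=J path=1 depth=1 children=[] left=['Q'] right=['X'] parent=R
Step 5 (right): focus=X path=2 depth=1 children=[] left=['Q', 'J'] right=[] parent=R

Answer: 2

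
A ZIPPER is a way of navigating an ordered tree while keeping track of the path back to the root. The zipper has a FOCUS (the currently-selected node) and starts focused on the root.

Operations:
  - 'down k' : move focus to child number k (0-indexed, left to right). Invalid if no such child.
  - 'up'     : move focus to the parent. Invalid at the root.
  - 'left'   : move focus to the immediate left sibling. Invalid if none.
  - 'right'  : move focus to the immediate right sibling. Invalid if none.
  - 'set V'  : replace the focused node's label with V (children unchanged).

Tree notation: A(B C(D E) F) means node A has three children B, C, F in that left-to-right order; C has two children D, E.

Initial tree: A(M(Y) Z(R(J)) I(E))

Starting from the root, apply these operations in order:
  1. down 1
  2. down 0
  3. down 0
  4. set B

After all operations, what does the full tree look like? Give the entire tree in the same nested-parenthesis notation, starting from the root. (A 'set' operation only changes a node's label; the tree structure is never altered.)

Answer: A(M(Y) Z(R(B)) I(E))

Derivation:
Step 1 (down 1): focus=Z path=1 depth=1 children=['R'] left=['M'] right=['I'] parent=A
Step 2 (down 0): focus=R path=1/0 depth=2 children=['J'] left=[] right=[] parent=Z
Step 3 (down 0): focus=J path=1/0/0 depth=3 children=[] left=[] right=[] parent=R
Step 4 (set B): focus=B path=1/0/0 depth=3 children=[] left=[] right=[] parent=R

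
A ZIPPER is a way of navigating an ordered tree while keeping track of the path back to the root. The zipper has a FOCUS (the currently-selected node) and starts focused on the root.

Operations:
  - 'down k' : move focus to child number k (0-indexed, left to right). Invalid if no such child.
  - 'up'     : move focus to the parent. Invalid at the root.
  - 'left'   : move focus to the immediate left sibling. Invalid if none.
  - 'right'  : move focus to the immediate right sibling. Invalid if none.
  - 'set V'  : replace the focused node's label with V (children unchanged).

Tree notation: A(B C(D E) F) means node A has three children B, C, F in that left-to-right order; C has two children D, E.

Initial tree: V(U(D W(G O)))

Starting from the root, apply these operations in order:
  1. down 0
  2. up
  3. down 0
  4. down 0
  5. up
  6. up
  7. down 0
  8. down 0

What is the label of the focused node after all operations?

Step 1 (down 0): focus=U path=0 depth=1 children=['D', 'W'] left=[] right=[] parent=V
Step 2 (up): focus=V path=root depth=0 children=['U'] (at root)
Step 3 (down 0): focus=U path=0 depth=1 children=['D', 'W'] left=[] right=[] parent=V
Step 4 (down 0): focus=D path=0/0 depth=2 children=[] left=[] right=['W'] parent=U
Step 5 (up): focus=U path=0 depth=1 children=['D', 'W'] left=[] right=[] parent=V
Step 6 (up): focus=V path=root depth=0 children=['U'] (at root)
Step 7 (down 0): focus=U path=0 depth=1 children=['D', 'W'] left=[] right=[] parent=V
Step 8 (down 0): focus=D path=0/0 depth=2 children=[] left=[] right=['W'] parent=U

Answer: D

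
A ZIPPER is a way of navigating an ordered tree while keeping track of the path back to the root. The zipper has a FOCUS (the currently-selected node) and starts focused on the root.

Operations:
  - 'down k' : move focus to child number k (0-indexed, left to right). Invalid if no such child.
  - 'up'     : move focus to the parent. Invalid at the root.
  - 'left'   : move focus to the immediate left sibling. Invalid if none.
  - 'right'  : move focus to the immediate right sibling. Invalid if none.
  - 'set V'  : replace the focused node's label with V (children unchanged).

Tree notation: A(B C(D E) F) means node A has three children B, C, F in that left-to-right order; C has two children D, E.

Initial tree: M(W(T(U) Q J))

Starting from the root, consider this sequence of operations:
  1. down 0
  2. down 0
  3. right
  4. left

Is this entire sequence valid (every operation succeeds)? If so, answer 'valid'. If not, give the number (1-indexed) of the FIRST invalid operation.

Answer: valid

Derivation:
Step 1 (down 0): focus=W path=0 depth=1 children=['T', 'Q', 'J'] left=[] right=[] parent=M
Step 2 (down 0): focus=T path=0/0 depth=2 children=['U'] left=[] right=['Q', 'J'] parent=W
Step 3 (right): focus=Q path=0/1 depth=2 children=[] left=['T'] right=['J'] parent=W
Step 4 (left): focus=T path=0/0 depth=2 children=['U'] left=[] right=['Q', 'J'] parent=W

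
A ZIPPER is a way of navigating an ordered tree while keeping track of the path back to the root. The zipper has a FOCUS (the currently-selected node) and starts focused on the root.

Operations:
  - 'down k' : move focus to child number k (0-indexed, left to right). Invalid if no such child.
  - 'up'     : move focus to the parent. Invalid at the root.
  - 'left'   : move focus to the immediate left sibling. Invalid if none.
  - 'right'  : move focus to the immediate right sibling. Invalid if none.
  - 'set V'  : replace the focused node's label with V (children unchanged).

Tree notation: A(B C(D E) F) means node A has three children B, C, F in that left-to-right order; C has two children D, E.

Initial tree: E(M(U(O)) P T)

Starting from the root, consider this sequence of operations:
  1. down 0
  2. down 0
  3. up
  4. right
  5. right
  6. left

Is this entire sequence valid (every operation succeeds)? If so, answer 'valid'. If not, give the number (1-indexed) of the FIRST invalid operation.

Answer: valid

Derivation:
Step 1 (down 0): focus=M path=0 depth=1 children=['U'] left=[] right=['P', 'T'] parent=E
Step 2 (down 0): focus=U path=0/0 depth=2 children=['O'] left=[] right=[] parent=M
Step 3 (up): focus=M path=0 depth=1 children=['U'] left=[] right=['P', 'T'] parent=E
Step 4 (right): focus=P path=1 depth=1 children=[] left=['M'] right=['T'] parent=E
Step 5 (right): focus=T path=2 depth=1 children=[] left=['M', 'P'] right=[] parent=E
Step 6 (left): focus=P path=1 depth=1 children=[] left=['M'] right=['T'] parent=E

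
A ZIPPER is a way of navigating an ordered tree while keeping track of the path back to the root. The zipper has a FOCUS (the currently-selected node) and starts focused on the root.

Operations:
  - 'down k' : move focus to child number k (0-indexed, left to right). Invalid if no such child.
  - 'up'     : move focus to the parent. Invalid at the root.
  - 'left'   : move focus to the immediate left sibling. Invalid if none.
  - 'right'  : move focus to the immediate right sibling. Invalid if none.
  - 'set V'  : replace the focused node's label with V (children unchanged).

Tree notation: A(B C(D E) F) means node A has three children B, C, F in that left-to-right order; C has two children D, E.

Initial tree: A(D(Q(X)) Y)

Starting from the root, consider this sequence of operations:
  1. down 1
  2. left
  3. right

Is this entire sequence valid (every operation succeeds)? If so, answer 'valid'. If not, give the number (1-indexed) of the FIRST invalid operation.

Answer: valid

Derivation:
Step 1 (down 1): focus=Y path=1 depth=1 children=[] left=['D'] right=[] parent=A
Step 2 (left): focus=D path=0 depth=1 children=['Q'] left=[] right=['Y'] parent=A
Step 3 (right): focus=Y path=1 depth=1 children=[] left=['D'] right=[] parent=A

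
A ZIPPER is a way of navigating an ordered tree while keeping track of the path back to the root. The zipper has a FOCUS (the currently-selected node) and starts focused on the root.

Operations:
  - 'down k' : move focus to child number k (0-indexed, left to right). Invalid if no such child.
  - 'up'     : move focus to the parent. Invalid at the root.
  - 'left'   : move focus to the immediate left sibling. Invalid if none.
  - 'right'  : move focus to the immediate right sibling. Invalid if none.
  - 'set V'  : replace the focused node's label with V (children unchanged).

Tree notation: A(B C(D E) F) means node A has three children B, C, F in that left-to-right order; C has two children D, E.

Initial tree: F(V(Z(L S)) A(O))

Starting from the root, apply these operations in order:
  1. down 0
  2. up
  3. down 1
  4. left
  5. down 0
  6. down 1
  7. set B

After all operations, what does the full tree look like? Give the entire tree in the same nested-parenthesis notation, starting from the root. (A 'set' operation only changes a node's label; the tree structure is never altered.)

Answer: F(V(Z(L B)) A(O))

Derivation:
Step 1 (down 0): focus=V path=0 depth=1 children=['Z'] left=[] right=['A'] parent=F
Step 2 (up): focus=F path=root depth=0 children=['V', 'A'] (at root)
Step 3 (down 1): focus=A path=1 depth=1 children=['O'] left=['V'] right=[] parent=F
Step 4 (left): focus=V path=0 depth=1 children=['Z'] left=[] right=['A'] parent=F
Step 5 (down 0): focus=Z path=0/0 depth=2 children=['L', 'S'] left=[] right=[] parent=V
Step 6 (down 1): focus=S path=0/0/1 depth=3 children=[] left=['L'] right=[] parent=Z
Step 7 (set B): focus=B path=0/0/1 depth=3 children=[] left=['L'] right=[] parent=Z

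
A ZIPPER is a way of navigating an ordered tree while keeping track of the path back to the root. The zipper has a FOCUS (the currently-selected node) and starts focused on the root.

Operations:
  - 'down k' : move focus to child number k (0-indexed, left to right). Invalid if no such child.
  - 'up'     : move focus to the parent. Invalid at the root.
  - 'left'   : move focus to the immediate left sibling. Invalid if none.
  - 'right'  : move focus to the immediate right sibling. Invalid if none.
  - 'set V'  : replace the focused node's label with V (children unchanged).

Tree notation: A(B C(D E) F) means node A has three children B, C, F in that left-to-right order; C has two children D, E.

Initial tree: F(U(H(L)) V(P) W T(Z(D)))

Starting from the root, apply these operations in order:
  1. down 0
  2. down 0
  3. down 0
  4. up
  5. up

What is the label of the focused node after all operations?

Step 1 (down 0): focus=U path=0 depth=1 children=['H'] left=[] right=['V', 'W', 'T'] parent=F
Step 2 (down 0): focus=H path=0/0 depth=2 children=['L'] left=[] right=[] parent=U
Step 3 (down 0): focus=L path=0/0/0 depth=3 children=[] left=[] right=[] parent=H
Step 4 (up): focus=H path=0/0 depth=2 children=['L'] left=[] right=[] parent=U
Step 5 (up): focus=U path=0 depth=1 children=['H'] left=[] right=['V', 'W', 'T'] parent=F

Answer: U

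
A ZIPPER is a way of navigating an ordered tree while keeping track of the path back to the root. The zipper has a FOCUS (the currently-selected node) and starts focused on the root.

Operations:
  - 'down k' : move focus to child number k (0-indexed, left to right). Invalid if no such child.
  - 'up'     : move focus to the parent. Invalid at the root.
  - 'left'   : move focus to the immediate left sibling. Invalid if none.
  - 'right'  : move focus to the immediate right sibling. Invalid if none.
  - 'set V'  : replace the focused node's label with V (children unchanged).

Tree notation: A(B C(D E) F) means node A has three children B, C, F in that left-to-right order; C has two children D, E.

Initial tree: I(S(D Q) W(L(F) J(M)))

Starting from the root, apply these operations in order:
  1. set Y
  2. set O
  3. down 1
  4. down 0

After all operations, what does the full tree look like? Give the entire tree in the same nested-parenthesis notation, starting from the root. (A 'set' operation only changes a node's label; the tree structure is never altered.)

Answer: O(S(D Q) W(L(F) J(M)))

Derivation:
Step 1 (set Y): focus=Y path=root depth=0 children=['S', 'W'] (at root)
Step 2 (set O): focus=O path=root depth=0 children=['S', 'W'] (at root)
Step 3 (down 1): focus=W path=1 depth=1 children=['L', 'J'] left=['S'] right=[] parent=O
Step 4 (down 0): focus=L path=1/0 depth=2 children=['F'] left=[] right=['J'] parent=W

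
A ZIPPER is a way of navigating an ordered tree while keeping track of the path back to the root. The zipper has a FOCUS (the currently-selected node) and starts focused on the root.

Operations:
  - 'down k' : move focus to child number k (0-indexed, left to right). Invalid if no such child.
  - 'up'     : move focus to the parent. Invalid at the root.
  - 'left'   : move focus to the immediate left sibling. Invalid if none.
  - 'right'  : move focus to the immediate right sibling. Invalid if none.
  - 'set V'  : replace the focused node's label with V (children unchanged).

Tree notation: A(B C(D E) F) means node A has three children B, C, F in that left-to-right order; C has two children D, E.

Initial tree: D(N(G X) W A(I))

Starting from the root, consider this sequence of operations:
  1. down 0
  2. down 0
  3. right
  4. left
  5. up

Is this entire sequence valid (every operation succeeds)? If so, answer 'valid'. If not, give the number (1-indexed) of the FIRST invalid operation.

Step 1 (down 0): focus=N path=0 depth=1 children=['G', 'X'] left=[] right=['W', 'A'] parent=D
Step 2 (down 0): focus=G path=0/0 depth=2 children=[] left=[] right=['X'] parent=N
Step 3 (right): focus=X path=0/1 depth=2 children=[] left=['G'] right=[] parent=N
Step 4 (left): focus=G path=0/0 depth=2 children=[] left=[] right=['X'] parent=N
Step 5 (up): focus=N path=0 depth=1 children=['G', 'X'] left=[] right=['W', 'A'] parent=D

Answer: valid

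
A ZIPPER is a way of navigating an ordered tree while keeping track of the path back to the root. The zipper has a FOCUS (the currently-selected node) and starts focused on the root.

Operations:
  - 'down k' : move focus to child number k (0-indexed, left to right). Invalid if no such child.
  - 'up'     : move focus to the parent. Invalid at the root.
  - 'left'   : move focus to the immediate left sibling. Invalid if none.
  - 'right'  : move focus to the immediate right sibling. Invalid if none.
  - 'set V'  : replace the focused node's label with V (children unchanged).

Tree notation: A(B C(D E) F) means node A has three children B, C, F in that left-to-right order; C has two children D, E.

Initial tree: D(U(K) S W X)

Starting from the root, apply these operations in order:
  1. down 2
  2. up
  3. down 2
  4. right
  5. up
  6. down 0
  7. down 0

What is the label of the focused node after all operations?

Step 1 (down 2): focus=W path=2 depth=1 children=[] left=['U', 'S'] right=['X'] parent=D
Step 2 (up): focus=D path=root depth=0 children=['U', 'S', 'W', 'X'] (at root)
Step 3 (down 2): focus=W path=2 depth=1 children=[] left=['U', 'S'] right=['X'] parent=D
Step 4 (right): focus=X path=3 depth=1 children=[] left=['U', 'S', 'W'] right=[] parent=D
Step 5 (up): focus=D path=root depth=0 children=['U', 'S', 'W', 'X'] (at root)
Step 6 (down 0): focus=U path=0 depth=1 children=['K'] left=[] right=['S', 'W', 'X'] parent=D
Step 7 (down 0): focus=K path=0/0 depth=2 children=[] left=[] right=[] parent=U

Answer: K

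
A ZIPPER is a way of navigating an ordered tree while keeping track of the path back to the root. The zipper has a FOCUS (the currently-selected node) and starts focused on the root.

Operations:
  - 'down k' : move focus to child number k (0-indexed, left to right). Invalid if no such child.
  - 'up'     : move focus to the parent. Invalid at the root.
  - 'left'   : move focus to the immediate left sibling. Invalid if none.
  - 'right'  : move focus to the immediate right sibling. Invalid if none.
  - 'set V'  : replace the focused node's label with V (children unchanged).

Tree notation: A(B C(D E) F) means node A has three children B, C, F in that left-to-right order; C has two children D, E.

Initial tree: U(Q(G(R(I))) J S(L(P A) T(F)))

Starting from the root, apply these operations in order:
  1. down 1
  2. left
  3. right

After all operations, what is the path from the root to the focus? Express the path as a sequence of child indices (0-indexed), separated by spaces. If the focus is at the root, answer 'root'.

Answer: 1

Derivation:
Step 1 (down 1): focus=J path=1 depth=1 children=[] left=['Q'] right=['S'] parent=U
Step 2 (left): focus=Q path=0 depth=1 children=['G'] left=[] right=['J', 'S'] parent=U
Step 3 (right): focus=J path=1 depth=1 children=[] left=['Q'] right=['S'] parent=U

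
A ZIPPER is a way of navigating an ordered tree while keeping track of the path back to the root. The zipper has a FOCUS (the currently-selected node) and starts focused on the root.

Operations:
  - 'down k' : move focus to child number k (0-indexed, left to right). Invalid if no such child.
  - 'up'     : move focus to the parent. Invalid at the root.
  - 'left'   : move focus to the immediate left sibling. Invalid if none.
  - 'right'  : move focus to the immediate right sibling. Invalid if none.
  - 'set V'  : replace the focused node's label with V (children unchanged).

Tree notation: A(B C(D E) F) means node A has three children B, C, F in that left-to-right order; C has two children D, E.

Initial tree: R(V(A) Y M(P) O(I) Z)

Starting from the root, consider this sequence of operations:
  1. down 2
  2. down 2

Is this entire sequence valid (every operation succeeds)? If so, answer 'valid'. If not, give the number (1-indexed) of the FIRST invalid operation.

Answer: 2

Derivation:
Step 1 (down 2): focus=M path=2 depth=1 children=['P'] left=['V', 'Y'] right=['O', 'Z'] parent=R
Step 2 (down 2): INVALID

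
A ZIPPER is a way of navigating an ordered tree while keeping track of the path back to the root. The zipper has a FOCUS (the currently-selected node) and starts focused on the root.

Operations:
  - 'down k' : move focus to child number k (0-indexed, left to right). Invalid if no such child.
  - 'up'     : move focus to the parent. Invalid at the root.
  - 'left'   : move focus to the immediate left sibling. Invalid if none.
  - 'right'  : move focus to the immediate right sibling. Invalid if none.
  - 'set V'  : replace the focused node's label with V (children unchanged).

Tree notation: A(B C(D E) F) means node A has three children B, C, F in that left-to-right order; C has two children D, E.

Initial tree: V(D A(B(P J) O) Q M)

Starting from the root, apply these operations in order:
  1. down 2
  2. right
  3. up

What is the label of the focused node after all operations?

Answer: V

Derivation:
Step 1 (down 2): focus=Q path=2 depth=1 children=[] left=['D', 'A'] right=['M'] parent=V
Step 2 (right): focus=M path=3 depth=1 children=[] left=['D', 'A', 'Q'] right=[] parent=V
Step 3 (up): focus=V path=root depth=0 children=['D', 'A', 'Q', 'M'] (at root)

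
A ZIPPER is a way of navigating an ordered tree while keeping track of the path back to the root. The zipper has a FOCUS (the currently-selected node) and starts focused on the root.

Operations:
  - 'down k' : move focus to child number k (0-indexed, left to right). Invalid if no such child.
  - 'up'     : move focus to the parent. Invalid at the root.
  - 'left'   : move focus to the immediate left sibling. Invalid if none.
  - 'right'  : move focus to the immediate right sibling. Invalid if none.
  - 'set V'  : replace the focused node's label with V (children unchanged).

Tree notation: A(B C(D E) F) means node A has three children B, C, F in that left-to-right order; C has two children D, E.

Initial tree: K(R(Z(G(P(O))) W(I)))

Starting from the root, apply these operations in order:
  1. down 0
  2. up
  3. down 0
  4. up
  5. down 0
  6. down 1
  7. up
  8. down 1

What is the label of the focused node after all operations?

Step 1 (down 0): focus=R path=0 depth=1 children=['Z', 'W'] left=[] right=[] parent=K
Step 2 (up): focus=K path=root depth=0 children=['R'] (at root)
Step 3 (down 0): focus=R path=0 depth=1 children=['Z', 'W'] left=[] right=[] parent=K
Step 4 (up): focus=K path=root depth=0 children=['R'] (at root)
Step 5 (down 0): focus=R path=0 depth=1 children=['Z', 'W'] left=[] right=[] parent=K
Step 6 (down 1): focus=W path=0/1 depth=2 children=['I'] left=['Z'] right=[] parent=R
Step 7 (up): focus=R path=0 depth=1 children=['Z', 'W'] left=[] right=[] parent=K
Step 8 (down 1): focus=W path=0/1 depth=2 children=['I'] left=['Z'] right=[] parent=R

Answer: W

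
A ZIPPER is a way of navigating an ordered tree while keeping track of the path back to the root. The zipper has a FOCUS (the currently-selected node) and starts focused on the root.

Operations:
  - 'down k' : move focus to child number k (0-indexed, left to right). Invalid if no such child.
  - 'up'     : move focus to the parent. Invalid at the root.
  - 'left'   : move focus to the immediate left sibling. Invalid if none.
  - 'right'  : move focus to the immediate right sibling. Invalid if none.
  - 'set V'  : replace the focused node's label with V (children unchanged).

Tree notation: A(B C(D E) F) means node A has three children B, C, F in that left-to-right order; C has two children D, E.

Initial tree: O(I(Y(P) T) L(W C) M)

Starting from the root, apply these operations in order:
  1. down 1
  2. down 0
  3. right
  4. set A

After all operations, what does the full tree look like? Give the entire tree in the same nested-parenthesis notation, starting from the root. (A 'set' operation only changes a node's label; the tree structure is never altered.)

Step 1 (down 1): focus=L path=1 depth=1 children=['W', 'C'] left=['I'] right=['M'] parent=O
Step 2 (down 0): focus=W path=1/0 depth=2 children=[] left=[] right=['C'] parent=L
Step 3 (right): focus=C path=1/1 depth=2 children=[] left=['W'] right=[] parent=L
Step 4 (set A): focus=A path=1/1 depth=2 children=[] left=['W'] right=[] parent=L

Answer: O(I(Y(P) T) L(W A) M)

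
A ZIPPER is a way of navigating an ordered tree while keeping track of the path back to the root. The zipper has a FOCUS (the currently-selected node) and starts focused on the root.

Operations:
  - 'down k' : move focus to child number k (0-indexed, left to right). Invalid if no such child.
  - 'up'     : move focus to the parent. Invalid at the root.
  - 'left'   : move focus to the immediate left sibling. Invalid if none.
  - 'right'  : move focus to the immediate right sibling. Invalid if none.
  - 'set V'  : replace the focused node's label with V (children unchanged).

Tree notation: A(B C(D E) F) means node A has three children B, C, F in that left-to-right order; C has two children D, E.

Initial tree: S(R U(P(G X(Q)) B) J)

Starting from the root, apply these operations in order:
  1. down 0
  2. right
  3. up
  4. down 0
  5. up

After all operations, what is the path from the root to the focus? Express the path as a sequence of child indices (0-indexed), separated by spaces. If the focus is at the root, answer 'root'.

Step 1 (down 0): focus=R path=0 depth=1 children=[] left=[] right=['U', 'J'] parent=S
Step 2 (right): focus=U path=1 depth=1 children=['P', 'B'] left=['R'] right=['J'] parent=S
Step 3 (up): focus=S path=root depth=0 children=['R', 'U', 'J'] (at root)
Step 4 (down 0): focus=R path=0 depth=1 children=[] left=[] right=['U', 'J'] parent=S
Step 5 (up): focus=S path=root depth=0 children=['R', 'U', 'J'] (at root)

Answer: root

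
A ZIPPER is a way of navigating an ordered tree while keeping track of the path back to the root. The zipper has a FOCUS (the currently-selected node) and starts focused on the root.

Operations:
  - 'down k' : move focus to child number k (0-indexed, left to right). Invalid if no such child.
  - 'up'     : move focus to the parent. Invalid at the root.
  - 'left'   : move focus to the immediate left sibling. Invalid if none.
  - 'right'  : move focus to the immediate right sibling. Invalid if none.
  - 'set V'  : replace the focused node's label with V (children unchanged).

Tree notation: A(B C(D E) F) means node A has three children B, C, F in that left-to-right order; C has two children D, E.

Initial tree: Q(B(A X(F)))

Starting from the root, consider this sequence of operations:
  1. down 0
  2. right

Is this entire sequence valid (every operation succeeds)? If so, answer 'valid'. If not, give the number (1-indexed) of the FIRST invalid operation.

Step 1 (down 0): focus=B path=0 depth=1 children=['A', 'X'] left=[] right=[] parent=Q
Step 2 (right): INVALID

Answer: 2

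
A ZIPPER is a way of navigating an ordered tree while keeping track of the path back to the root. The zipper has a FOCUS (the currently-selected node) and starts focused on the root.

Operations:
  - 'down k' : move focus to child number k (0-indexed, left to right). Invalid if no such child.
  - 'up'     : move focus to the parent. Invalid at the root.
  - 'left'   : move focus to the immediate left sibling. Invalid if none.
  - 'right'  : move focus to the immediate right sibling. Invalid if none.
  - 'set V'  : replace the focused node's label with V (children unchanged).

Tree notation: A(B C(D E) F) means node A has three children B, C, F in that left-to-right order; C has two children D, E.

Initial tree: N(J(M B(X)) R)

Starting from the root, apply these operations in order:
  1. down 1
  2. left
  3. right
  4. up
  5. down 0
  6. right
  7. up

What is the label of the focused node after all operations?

Step 1 (down 1): focus=R path=1 depth=1 children=[] left=['J'] right=[] parent=N
Step 2 (left): focus=J path=0 depth=1 children=['M', 'B'] left=[] right=['R'] parent=N
Step 3 (right): focus=R path=1 depth=1 children=[] left=['J'] right=[] parent=N
Step 4 (up): focus=N path=root depth=0 children=['J', 'R'] (at root)
Step 5 (down 0): focus=J path=0 depth=1 children=['M', 'B'] left=[] right=['R'] parent=N
Step 6 (right): focus=R path=1 depth=1 children=[] left=['J'] right=[] parent=N
Step 7 (up): focus=N path=root depth=0 children=['J', 'R'] (at root)

Answer: N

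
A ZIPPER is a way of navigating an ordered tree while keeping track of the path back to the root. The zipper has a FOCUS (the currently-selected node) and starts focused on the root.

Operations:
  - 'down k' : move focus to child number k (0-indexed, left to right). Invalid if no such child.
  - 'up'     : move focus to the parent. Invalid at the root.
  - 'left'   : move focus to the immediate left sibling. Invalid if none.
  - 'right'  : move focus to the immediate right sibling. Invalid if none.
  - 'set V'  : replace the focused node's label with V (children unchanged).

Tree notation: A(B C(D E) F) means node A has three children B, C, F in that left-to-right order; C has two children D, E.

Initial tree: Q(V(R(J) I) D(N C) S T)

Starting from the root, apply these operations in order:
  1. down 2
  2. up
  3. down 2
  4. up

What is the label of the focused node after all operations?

Answer: Q

Derivation:
Step 1 (down 2): focus=S path=2 depth=1 children=[] left=['V', 'D'] right=['T'] parent=Q
Step 2 (up): focus=Q path=root depth=0 children=['V', 'D', 'S', 'T'] (at root)
Step 3 (down 2): focus=S path=2 depth=1 children=[] left=['V', 'D'] right=['T'] parent=Q
Step 4 (up): focus=Q path=root depth=0 children=['V', 'D', 'S', 'T'] (at root)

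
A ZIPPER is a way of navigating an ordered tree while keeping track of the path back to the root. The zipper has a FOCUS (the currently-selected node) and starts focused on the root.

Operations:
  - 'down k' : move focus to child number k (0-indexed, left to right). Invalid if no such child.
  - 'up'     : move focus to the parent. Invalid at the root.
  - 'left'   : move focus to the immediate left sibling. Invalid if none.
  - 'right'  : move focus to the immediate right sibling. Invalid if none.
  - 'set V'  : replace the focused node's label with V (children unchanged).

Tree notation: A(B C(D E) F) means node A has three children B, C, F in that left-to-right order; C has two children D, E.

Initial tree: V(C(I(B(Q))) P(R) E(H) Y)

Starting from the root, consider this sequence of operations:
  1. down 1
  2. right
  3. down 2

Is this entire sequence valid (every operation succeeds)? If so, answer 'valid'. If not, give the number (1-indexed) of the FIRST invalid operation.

Step 1 (down 1): focus=P path=1 depth=1 children=['R'] left=['C'] right=['E', 'Y'] parent=V
Step 2 (right): focus=E path=2 depth=1 children=['H'] left=['C', 'P'] right=['Y'] parent=V
Step 3 (down 2): INVALID

Answer: 3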